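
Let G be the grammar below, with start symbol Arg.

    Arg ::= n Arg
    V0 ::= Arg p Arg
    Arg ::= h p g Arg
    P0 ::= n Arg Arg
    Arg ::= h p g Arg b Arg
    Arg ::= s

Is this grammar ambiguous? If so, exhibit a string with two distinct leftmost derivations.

Witness: h p g h p g s b s

Derivation 1: Arg ⇒ h p g Arg ⇒ h p g h p g Arg b Arg ⇒ h p g h p g s b Arg ⇒ h p g h p g s b s
Derivation 2: Arg ⇒ h p g Arg b Arg ⇒ h p g h p g Arg b Arg ⇒ h p g h p g s b Arg ⇒ h p g h p g s b s

Two distinct leftmost derivations for the same string.

Ambiguous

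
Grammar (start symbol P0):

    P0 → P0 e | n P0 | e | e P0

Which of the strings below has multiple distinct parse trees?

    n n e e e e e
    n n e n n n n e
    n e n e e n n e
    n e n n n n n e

n n e e e e e: 57 trees
n n e n n n n e: 1 tree
n e n e e n n e: 1 tree
n e n n n n n e: 1 tree

n n e e e e e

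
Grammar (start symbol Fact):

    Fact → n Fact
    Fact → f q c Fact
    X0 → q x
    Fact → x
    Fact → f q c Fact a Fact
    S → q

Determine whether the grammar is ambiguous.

Witness: f q c f q c x a x

Derivation 1: Fact ⇒ f q c Fact ⇒ f q c f q c Fact a Fact ⇒ f q c f q c x a Fact ⇒ f q c f q c x a x
Derivation 2: Fact ⇒ f q c Fact a Fact ⇒ f q c f q c Fact a Fact ⇒ f q c f q c x a Fact ⇒ f q c f q c x a x

Two distinct leftmost derivations for the same string.

Ambiguous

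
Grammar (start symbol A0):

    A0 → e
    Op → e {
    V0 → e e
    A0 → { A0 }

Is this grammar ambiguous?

Only A0 is reachable from A0; ignoring the rest: L(A0) is { openⁿ atom closeⁿ : n ≥ 0 }. The bracket depth fixes n, and the derivation is forced at every step.

Unambiguous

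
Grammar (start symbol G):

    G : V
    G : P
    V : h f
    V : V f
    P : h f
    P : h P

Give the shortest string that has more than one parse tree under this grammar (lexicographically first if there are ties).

h f

length 2: h f has 2 parse trees

Two derivations of h f:
  G ⇒ V ⇒ h f
  G ⇒ P ⇒ h f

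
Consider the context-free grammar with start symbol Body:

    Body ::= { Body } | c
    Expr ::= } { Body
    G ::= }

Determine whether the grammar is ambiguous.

Only Body is reachable from Body; ignoring the rest: L(Body) is { openⁿ atom closeⁿ : n ≥ 0 }. The bracket depth fixes n, and the derivation is forced at every step.

Unambiguous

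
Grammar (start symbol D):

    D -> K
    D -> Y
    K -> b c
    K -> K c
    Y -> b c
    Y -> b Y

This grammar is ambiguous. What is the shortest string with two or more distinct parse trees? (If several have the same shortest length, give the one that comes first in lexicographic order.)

length 2: b c has 2 parse trees

Two derivations of b c:
  D ⇒ K ⇒ b c
  D ⇒ Y ⇒ b c

b c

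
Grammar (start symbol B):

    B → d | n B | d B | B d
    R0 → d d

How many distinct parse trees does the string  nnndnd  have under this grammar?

Parse trees for nnndnd:
  [B n [B n [B n [B d [B n [B d]]]]]]

1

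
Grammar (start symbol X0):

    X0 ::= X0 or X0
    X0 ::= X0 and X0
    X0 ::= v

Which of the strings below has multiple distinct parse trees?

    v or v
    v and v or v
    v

v and v or v

v or v: 1 tree
v and v or v: 2 trees
v: 1 tree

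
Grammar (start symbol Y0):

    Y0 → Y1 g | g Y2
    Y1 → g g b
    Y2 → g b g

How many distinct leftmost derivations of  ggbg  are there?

Parse trees for ggbg:
  [Y0 [Y1 g g b] g]
  [Y0 g [Y2 g b g]]

2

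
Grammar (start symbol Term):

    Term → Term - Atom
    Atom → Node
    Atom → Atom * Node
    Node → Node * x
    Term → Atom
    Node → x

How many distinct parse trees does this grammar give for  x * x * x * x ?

8

Parse trees for x * x * x * x:
  [Term [Atom [Node [Node [Node [Node x] * x] * x] * x]]]
  [Term [Atom [Atom [Node x]] * [Node [Node [Node x] * x] * x]]]
  [Term [Atom [Atom [Node [Node x] * x]] * [Node [Node x] * x]]]
  [Term [Atom [Atom [Atom [Node x]] * [Node x]] * [Node [Node x] * x]]]
  [Term [Atom [Atom [Node [Node [Node x] * x] * x]] * [Node x]]]
  [Term [Atom [Atom [Atom [Node x]] * [Node [Node x] * x]] * [Node x]]]
  [Term [Atom [Atom [Atom [Node [Node x] * x]] * [Node x]] * [Node x]]]
  [Term [Atom [Atom [Atom [Atom [Node x]] * [Node x]] * [Node x]] * [Node x]]]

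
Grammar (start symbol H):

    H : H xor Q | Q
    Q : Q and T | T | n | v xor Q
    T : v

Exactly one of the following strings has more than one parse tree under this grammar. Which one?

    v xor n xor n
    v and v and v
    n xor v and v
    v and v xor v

v xor n xor n: 2 trees
v and v and v: 1 tree
n xor v and v: 1 tree
v and v xor v: 1 tree

v xor n xor n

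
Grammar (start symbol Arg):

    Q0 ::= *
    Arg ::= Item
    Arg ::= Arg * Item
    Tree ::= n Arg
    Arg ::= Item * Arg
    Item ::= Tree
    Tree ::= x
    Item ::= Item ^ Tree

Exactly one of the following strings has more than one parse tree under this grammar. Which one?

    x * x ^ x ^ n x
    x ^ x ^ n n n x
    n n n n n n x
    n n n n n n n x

x * x ^ x ^ n x: 2 trees
x ^ x ^ n n n x: 1 tree
n n n n n n x: 1 tree
n n n n n n n x: 1 tree

x * x ^ x ^ n x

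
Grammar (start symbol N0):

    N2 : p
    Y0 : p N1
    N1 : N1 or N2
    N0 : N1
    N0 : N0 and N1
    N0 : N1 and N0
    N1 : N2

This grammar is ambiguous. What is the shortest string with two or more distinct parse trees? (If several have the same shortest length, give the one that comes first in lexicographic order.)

p and p

length 1: no string has ≥2 trees
length 3: p and p has 2 parse trees

Two derivations of p and p:
  N0 ⇒ N0 and N1 ⇒ N1 and N1 ⇒ N2 and N1 ⇒ p and N1 ⇒ p and N2 ⇒ p and p
  N0 ⇒ N1 and N0 ⇒ N2 and N0 ⇒ p and N0 ⇒ p and N1 ⇒ p and N2 ⇒ p and p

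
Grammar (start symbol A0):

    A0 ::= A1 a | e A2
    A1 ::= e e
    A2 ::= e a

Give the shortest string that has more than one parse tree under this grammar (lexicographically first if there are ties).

e e a

length 3: e e a has 2 parse trees

Two derivations of e e a:
  A0 ⇒ A1 a ⇒ e e a
  A0 ⇒ e A2 ⇒ e e a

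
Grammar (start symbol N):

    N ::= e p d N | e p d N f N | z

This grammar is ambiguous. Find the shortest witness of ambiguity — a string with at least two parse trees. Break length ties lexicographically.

length 1: no string has ≥2 trees
length 4: no string has ≥2 trees
length 6: no string has ≥2 trees
length 7: no string has ≥2 trees
length 9: e p d e p d z f z has 2 parse trees

Two derivations of e p d e p d z f z:
  N ⇒ e p d N ⇒ e p d e p d N f N ⇒ e p d e p d z f N ⇒ e p d e p d z f z
  N ⇒ e p d N f N ⇒ e p d e p d N f N ⇒ e p d e p d z f N ⇒ e p d e p d z f z

e p d e p d z f z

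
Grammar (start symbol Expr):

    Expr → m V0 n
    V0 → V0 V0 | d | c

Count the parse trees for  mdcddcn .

14

Parse trees for mdcddcn (showing first 6 of 14):
  [Expr m [V0 [V0 d] [V0 [V0 c] [V0 [V0 d] [V0 [V0 d] [V0 c]]]]] n]
  [Expr m [V0 [V0 d] [V0 [V0 c] [V0 [V0 [V0 d] [V0 d]] [V0 c]]]] n]
  [Expr m [V0 [V0 d] [V0 [V0 [V0 c] [V0 d]] [V0 [V0 d] [V0 c]]]] n]
  [Expr m [V0 [V0 d] [V0 [V0 [V0 c] [V0 [V0 d] [V0 d]]] [V0 c]]] n]
  [Expr m [V0 [V0 d] [V0 [V0 [V0 [V0 c] [V0 d]] [V0 d]] [V0 c]]] n]
  [Expr m [V0 [V0 [V0 d] [V0 c]] [V0 [V0 d] [V0 [V0 d] [V0 c]]]] n]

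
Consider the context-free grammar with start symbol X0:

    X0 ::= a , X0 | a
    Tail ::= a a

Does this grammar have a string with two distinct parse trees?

(Tail is unreachable from X0, so its rules don't affect L(X0).) Right-recursive list with a separator: after each atom, whether the separator follows determines the rule. One parse per string.

Unambiguous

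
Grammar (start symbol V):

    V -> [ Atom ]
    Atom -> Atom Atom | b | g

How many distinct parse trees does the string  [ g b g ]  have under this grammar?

2

Parse trees for [ g b g ]:
  [V [ [Atom [Atom g] [Atom [Atom b] [Atom g]]] ]]
  [V [ [Atom [Atom [Atom g] [Atom b]] [Atom g]] ]]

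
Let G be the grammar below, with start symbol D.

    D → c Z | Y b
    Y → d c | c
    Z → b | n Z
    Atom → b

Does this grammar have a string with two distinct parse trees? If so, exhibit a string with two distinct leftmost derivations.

Ambiguous

Witness: c b

Derivation 1: D ⇒ c Z ⇒ c b
Derivation 2: D ⇒ Y b ⇒ c b

Two distinct leftmost derivations for the same string.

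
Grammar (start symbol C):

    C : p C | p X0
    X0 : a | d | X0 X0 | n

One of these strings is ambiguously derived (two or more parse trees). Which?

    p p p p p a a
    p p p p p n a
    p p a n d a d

p p p p p a a: 1 tree
p p p p p n a: 1 tree
p p a n d a d: 14 trees

p p a n d a d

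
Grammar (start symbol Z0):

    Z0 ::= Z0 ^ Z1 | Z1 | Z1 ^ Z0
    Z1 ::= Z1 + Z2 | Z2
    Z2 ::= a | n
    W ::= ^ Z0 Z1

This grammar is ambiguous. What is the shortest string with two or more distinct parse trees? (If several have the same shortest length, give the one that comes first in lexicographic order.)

length 1: no string has ≥2 trees
length 3: a ^ a has 2 parse trees

Two derivations of a ^ a:
  Z0 ⇒ Z0 ^ Z1 ⇒ Z1 ^ Z1 ⇒ Z2 ^ Z1 ⇒ a ^ Z1 ⇒ a ^ Z2 ⇒ a ^ a
  Z0 ⇒ Z1 ^ Z0 ⇒ Z2 ^ Z0 ⇒ a ^ Z0 ⇒ a ^ Z1 ⇒ a ^ Z2 ⇒ a ^ a

a ^ a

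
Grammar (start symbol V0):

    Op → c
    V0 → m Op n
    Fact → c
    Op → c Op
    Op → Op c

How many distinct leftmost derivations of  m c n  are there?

1

Parse trees for m c n:
  [V0 m [Op c] n]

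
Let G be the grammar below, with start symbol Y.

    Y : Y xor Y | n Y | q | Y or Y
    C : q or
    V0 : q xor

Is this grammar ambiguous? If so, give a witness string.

Ambiguous

Witness: n q or q

Derivation 1: Y ⇒ n Y ⇒ n Y or Y ⇒ n q or Y ⇒ n q or q
Derivation 2: Y ⇒ Y or Y ⇒ n Y or Y ⇒ n q or Y ⇒ n q or q

Two distinct leftmost derivations for the same string.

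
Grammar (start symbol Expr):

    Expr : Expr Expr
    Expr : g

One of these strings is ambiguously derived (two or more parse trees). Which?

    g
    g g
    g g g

g: 1 tree
g g: 1 tree
g g g: 2 trees

g g g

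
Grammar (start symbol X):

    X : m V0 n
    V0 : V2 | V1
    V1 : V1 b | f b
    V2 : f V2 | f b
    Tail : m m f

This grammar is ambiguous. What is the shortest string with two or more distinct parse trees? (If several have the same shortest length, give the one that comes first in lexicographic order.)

m f b n

length 4: m f b n has 2 parse trees

Two derivations of m f b n:
  X ⇒ m V0 n ⇒ m V2 n ⇒ m f b n
  X ⇒ m V0 n ⇒ m V1 n ⇒ m f b n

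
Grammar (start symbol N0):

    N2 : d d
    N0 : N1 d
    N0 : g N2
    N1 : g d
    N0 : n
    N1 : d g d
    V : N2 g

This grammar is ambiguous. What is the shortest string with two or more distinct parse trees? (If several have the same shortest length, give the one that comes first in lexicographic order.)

g d d

length 1: no string has ≥2 trees
length 3: g d d has 2 parse trees

Two derivations of g d d:
  N0 ⇒ N1 d ⇒ g d d
  N0 ⇒ g N2 ⇒ g d d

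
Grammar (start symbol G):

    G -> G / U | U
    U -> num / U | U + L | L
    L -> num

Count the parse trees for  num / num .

2

Parse trees for num / num:
  [G [G [U [L num]]] / [U [L num]]]
  [G [U num / [U [L num]]]]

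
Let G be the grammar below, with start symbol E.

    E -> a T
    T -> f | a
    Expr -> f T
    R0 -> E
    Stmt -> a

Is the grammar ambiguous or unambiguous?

Unambiguous

Only E, T are reachable from E; ignoring the rest: Each reachable nonterminal has at most one production per leading terminal, and all productions are right-linear; the derivation is determined token-by-token.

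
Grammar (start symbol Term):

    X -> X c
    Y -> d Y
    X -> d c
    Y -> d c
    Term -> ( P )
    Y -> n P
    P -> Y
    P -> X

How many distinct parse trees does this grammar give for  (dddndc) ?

2

Parse trees for (dddndc):
  [Term ( [P [Y d [Y d [Y d [Y n [P [Y d c]]]]]]] )]
  [Term ( [P [Y d [Y d [Y d [Y n [P [X d c]]]]]]] )]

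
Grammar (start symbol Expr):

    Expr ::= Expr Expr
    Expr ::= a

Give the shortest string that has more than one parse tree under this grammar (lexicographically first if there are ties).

length 1: no string has ≥2 trees
length 2: no string has ≥2 trees
length 3: a a a has 2 parse trees

Two derivations of a a a:
  Expr ⇒ Expr Expr ⇒ Expr Expr Expr ⇒ a Expr Expr ⇒ a a Expr ⇒ a a a
  Expr ⇒ Expr Expr ⇒ a Expr ⇒ a Expr Expr ⇒ a a Expr ⇒ a a a

a a a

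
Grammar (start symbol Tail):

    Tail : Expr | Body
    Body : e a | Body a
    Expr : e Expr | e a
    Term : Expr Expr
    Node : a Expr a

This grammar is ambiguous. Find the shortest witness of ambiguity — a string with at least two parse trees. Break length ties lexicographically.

length 2: e a has 2 parse trees

Two derivations of e a:
  Tail ⇒ Expr ⇒ e a
  Tail ⇒ Body ⇒ e a

e a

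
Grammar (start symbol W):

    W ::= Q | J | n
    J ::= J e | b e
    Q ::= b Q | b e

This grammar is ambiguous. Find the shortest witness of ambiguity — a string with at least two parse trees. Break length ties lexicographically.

length 1: no string has ≥2 trees
length 2: b e has 2 parse trees

Two derivations of b e:
  W ⇒ Q ⇒ b e
  W ⇒ J ⇒ b e

b e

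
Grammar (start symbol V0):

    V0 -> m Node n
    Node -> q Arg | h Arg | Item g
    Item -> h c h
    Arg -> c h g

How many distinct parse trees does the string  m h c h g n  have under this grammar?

Parse trees for m h c h g n:
  [V0 m [Node h [Arg c h g]] n]
  [V0 m [Node [Item h c h] g] n]

2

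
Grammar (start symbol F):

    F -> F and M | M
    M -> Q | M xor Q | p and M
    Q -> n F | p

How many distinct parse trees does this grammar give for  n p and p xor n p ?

6

Parse trees for n p and p xor n p:
  [F [F [M [Q n [F [M [Q p]]]]]] and [M [M [Q p]] xor [Q n [F [M [Q p]]]]]]
  [F [M [Q n [F [F [M [Q p]]] and [M [M [Q p]] xor [Q n [F [M [Q p]]]]]]]]]
  [F [M [Q n [F [M [M p and [M [Q p]]] xor [Q n [F [M [Q p]]]]]]]]]
  [F [M [Q n [F [M p and [M [M [Q p]] xor [Q n [F [M [Q p]]]]]]]]]]
  [F [M [M [Q n [F [F [M [Q p]]] and [M [Q p]]]]] xor [Q n [F [M [Q p]]]]]]
  [F [M [M [Q n [F [M p and [M [Q p]]]]]] xor [Q n [F [M [Q p]]]]]]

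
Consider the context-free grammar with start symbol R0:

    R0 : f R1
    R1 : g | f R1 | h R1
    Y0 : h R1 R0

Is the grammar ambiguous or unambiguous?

Unambiguous

(Y0 is unreachable from R0, so its rules don't affect L(R0).) Restricted to the reachable nonterminals, every rule has the form A → t or A → t B, and no two rules for the same A share a first terminal. The grammar encodes a DFA — one run per string.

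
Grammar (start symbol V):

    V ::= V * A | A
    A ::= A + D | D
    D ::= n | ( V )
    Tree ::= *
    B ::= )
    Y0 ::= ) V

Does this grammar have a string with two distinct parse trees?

Unambiguous

(Tree, B, Y0 are unreachable from V, so their rules don't affect L(V).) The grammar is stratified — V handles '*' (left-recursive), A handles '+', D atoms. Each operator has a fixed associativity and precedence level, so every string has one parse.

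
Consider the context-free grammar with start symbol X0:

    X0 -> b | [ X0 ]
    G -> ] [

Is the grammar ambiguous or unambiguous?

Only X0 is reachable from X0; ignoring the rest: Each string is a nest of matched brackets around a single atom. An opening bracket forces the recursive rule; an atom forces the base rule.

Unambiguous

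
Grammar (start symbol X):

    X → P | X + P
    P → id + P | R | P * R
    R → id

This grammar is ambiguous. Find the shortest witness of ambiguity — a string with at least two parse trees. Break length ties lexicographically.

length 1: no string has ≥2 trees
length 3: id + id has 2 parse trees

Two derivations of id + id:
  X ⇒ P ⇒ id + P ⇒ id + R ⇒ id + id
  X ⇒ X + P ⇒ P + P ⇒ R + P ⇒ id + P ⇒ id + R ⇒ id + id

id + id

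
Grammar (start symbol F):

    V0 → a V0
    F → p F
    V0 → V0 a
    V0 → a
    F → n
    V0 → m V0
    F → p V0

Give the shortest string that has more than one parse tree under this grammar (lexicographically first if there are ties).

length 1: no string has ≥2 trees
length 2: no string has ≥2 trees
length 3: p a a has 2 parse trees

Two derivations of p a a:
  F ⇒ p V0 ⇒ p a V0 ⇒ p a a
  F ⇒ p V0 ⇒ p V0 a ⇒ p a a

p a a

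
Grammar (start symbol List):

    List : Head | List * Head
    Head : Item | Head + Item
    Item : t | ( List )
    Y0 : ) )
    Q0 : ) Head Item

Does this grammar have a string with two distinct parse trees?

Unambiguous

Only List, Head, Item are reachable from List; ignoring the rest: The grammar is stratified — List handles '*' (left-recursive), Head handles '+', Item atoms. Each operator has a fixed associativity and precedence level, so every string has one parse.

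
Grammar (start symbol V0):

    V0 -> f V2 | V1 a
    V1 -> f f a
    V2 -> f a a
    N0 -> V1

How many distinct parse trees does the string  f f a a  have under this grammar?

Parse trees for f f a a:
  [V0 f [V2 f a a]]
  [V0 [V1 f f a] a]

2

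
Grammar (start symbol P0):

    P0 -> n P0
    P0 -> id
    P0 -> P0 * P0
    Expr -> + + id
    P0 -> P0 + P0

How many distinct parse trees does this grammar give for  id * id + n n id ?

Parse trees for id * id + n n id:
  [P0 [P0 id] * [P0 [P0 id] + [P0 n [P0 n [P0 id]]]]]
  [P0 [P0 [P0 id] * [P0 id]] + [P0 n [P0 n [P0 id]]]]

2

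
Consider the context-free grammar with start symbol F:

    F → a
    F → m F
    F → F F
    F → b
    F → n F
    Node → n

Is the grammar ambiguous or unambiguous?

Ambiguous

Witness: a a a

Derivation 1: F ⇒ F F ⇒ a F ⇒ a F F ⇒ a a F ⇒ a a a
Derivation 2: F ⇒ F F ⇒ F F F ⇒ a F F ⇒ a a F ⇒ a a a

Two distinct leftmost derivations for the same string.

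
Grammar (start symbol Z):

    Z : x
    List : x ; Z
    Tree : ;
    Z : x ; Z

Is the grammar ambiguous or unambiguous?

Only Z is reachable from Z; ignoring the rest: The reachable grammar is A → atom sep A | atom. Each atom is followed by either the separator (recurse) or end-of-string (stop) — no choice point.

Unambiguous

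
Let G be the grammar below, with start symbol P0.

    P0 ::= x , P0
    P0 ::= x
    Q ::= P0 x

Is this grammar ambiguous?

(Q is unreachable from P0, so its rules don't affect L(P0).) The reachable grammar is A → atom sep A | atom. Each atom is followed by either the separator (recurse) or end-of-string (stop) — no choice point.

Unambiguous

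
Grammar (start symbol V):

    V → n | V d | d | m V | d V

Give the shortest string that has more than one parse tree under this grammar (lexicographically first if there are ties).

d d

length 1: no string has ≥2 trees
length 2: d d has 2 parse trees

Two derivations of d d:
  V ⇒ V d ⇒ d d
  V ⇒ d V ⇒ d d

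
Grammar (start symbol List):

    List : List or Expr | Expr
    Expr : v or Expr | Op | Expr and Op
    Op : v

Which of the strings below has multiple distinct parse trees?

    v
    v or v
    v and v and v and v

v or v

v: 1 tree
v or v: 2 trees
v and v and v and v: 1 tree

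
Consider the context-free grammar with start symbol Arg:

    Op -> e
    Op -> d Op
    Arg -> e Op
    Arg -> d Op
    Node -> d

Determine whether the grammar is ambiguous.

(Node is unreachable from Arg, so its rules don't affect L(Arg).) Restricted to the reachable nonterminals, every rule has the form A → t or A → t B, and no two rules for the same A share a first terminal. The grammar encodes a DFA — one run per string.

Unambiguous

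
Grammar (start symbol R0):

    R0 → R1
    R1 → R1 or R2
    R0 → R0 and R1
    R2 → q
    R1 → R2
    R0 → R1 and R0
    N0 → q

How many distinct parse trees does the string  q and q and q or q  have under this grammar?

4

Parse trees for q and q and q or q:
  [R0 [R0 [R0 [R1 [R2 q]]] and [R1 [R2 q]]] and [R1 [R1 [R2 q]] or [R2 q]]]
  [R0 [R0 [R1 [R2 q]] and [R0 [R1 [R2 q]]]] and [R1 [R1 [R2 q]] or [R2 q]]]
  [R0 [R1 [R2 q]] and [R0 [R0 [R1 [R2 q]]] and [R1 [R1 [R2 q]] or [R2 q]]]]
  [R0 [R1 [R2 q]] and [R0 [R1 [R2 q]] and [R0 [R1 [R1 [R2 q]] or [R2 q]]]]]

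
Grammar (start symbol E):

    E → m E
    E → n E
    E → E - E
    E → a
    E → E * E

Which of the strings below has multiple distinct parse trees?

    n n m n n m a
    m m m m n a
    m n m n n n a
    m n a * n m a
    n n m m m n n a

m n a * n m a

n n m n n m a: 1 tree
m m m m n a: 1 tree
m n m n n n a: 1 tree
m n a * n m a: 3 trees
n n m m m n n a: 1 tree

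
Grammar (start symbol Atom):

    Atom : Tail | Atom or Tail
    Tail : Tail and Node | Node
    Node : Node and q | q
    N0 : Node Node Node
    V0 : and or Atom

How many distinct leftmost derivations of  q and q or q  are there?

Parse trees for q and q or q:
  [Atom [Atom [Tail [Tail [Node q]] and [Node q]]] or [Tail [Node q]]]
  [Atom [Atom [Tail [Node [Node q] and q]]] or [Tail [Node q]]]

2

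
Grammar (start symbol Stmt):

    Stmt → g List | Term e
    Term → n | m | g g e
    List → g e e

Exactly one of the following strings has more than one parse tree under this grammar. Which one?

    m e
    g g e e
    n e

g g e e

m e: 1 tree
g g e e: 2 trees
n e: 1 tree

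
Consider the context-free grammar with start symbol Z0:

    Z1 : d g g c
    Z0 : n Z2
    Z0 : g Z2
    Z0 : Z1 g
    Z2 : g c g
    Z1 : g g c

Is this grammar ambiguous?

Witness: g g c g

Derivation 1: Z0 ⇒ g Z2 ⇒ g g c g
Derivation 2: Z0 ⇒ Z1 g ⇒ g g c g

Two distinct leftmost derivations for the same string.

Ambiguous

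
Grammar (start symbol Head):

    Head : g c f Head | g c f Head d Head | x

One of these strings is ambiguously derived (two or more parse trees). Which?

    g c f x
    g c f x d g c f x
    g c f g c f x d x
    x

g c f g c f x d x

g c f x: 1 tree
g c f x d g c f x: 1 tree
g c f g c f x d x: 2 trees
x: 1 tree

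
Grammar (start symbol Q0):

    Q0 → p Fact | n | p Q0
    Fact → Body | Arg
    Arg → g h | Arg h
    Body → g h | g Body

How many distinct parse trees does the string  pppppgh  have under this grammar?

2

Parse trees for pppppgh:
  [Q0 p [Q0 p [Q0 p [Q0 p [Q0 p [Fact [Body g h]]]]]]]
  [Q0 p [Q0 p [Q0 p [Q0 p [Q0 p [Fact [Arg g h]]]]]]]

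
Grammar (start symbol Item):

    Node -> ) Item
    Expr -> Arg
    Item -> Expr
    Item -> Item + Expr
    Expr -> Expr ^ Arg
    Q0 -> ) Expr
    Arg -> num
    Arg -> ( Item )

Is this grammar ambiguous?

Unambiguous

(Node, Q0 are unreachable from Item, so their rules don't affect L(Item).) This is a standard precedence ladder (Item over Expr over Arg), with each level left-recursive on its own operator ('+' at Item, '^' at Expr). That structure is LR(1), hence unambiguous.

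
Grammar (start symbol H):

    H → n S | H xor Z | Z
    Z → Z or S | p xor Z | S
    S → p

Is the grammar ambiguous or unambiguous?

Ambiguous

Witness: p xor p

Derivation 1: H ⇒ H xor Z ⇒ Z xor Z ⇒ S xor Z ⇒ p xor Z ⇒ p xor S ⇒ p xor p
Derivation 2: H ⇒ Z ⇒ p xor Z ⇒ p xor S ⇒ p xor p

Two distinct leftmost derivations for the same string.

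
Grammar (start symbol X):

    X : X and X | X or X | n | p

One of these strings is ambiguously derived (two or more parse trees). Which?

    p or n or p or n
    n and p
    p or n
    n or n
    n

p or n or p or n

p or n or p or n: 5 trees
n and p: 1 tree
p or n: 1 tree
n or n: 1 tree
n: 1 tree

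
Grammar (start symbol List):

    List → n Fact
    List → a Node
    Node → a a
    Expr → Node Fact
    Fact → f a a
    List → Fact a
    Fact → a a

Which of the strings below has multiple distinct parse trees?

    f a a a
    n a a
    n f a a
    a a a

a a a

f a a a: 1 tree
n a a: 1 tree
n f a a: 1 tree
a a a: 2 trees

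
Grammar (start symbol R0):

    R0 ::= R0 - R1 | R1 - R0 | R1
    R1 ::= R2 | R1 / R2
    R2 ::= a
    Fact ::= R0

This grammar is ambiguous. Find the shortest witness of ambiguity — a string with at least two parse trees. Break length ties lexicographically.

a - a

length 1: no string has ≥2 trees
length 3: a - a has 2 parse trees

Two derivations of a - a:
  R0 ⇒ R0 - R1 ⇒ R1 - R1 ⇒ R2 - R1 ⇒ a - R1 ⇒ a - R2 ⇒ a - a
  R0 ⇒ R1 - R0 ⇒ R2 - R0 ⇒ a - R0 ⇒ a - R1 ⇒ a - R2 ⇒ a - a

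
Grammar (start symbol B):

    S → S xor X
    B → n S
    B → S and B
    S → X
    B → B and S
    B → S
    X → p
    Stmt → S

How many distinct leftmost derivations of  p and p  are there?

Parse trees for p and p:
  [B [S [X p]] and [B [S [X p]]]]
  [B [B [S [X p]]] and [S [X p]]]

2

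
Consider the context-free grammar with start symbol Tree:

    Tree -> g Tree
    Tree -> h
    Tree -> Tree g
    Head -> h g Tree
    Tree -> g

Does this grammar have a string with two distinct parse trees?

Ambiguous

Witness: g g

Derivation 1: Tree ⇒ g Tree ⇒ g g
Derivation 2: Tree ⇒ Tree g ⇒ g g

Two distinct leftmost derivations for the same string.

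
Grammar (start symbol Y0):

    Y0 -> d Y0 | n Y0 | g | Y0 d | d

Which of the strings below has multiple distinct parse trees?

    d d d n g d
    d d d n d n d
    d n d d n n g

d d d n g d

d d d n g d: 5 trees
d d d n d n d: 1 tree
d n d d n n g: 1 tree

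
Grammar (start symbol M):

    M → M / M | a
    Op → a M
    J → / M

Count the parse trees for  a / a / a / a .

Parse trees for a / a / a / a:
  [M [M a] / [M [M a] / [M [M a] / [M a]]]]
  [M [M a] / [M [M [M a] / [M a]] / [M a]]]
  [M [M [M a] / [M a]] / [M [M a] / [M a]]]
  [M [M [M a] / [M [M a] / [M a]]] / [M a]]
  [M [M [M [M a] / [M a]] / [M a]] / [M a]]

5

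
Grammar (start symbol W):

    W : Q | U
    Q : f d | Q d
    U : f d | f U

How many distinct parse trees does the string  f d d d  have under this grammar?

Parse trees for f d d d:
  [W [Q [Q [Q f d] d] d]]

1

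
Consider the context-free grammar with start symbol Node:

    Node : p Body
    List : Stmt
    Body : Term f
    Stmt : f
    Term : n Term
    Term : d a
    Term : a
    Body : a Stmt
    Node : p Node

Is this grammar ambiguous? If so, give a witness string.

Ambiguous

Witness: p a f

Derivation 1: Node ⇒ p Body ⇒ p Term f ⇒ p a f
Derivation 2: Node ⇒ p Body ⇒ p a Stmt ⇒ p a f

Two distinct leftmost derivations for the same string.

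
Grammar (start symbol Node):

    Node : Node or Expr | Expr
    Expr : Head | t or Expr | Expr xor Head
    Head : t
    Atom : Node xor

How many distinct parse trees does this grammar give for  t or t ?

Parse trees for t or t:
  [Node [Node [Expr [Head t]]] or [Expr [Head t]]]
  [Node [Expr t or [Expr [Head t]]]]

2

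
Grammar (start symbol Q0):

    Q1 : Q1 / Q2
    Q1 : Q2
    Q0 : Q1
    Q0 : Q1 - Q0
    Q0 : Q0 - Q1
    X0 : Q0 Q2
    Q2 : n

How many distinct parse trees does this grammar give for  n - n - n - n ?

Parse trees for n - n - n - n:
  [Q0 [Q1 [Q2 n]] - [Q0 [Q1 [Q2 n]] - [Q0 [Q1 [Q2 n]] - [Q0 [Q1 [Q2 n]]]]]]
  [Q0 [Q1 [Q2 n]] - [Q0 [Q1 [Q2 n]] - [Q0 [Q0 [Q1 [Q2 n]]] - [Q1 [Q2 n]]]]]
  [Q0 [Q1 [Q2 n]] - [Q0 [Q0 [Q1 [Q2 n]] - [Q0 [Q1 [Q2 n]]]] - [Q1 [Q2 n]]]]
  [Q0 [Q1 [Q2 n]] - [Q0 [Q0 [Q0 [Q1 [Q2 n]]] - [Q1 [Q2 n]]] - [Q1 [Q2 n]]]]
  [Q0 [Q0 [Q1 [Q2 n]] - [Q0 [Q1 [Q2 n]] - [Q0 [Q1 [Q2 n]]]]] - [Q1 [Q2 n]]]
  [Q0 [Q0 [Q1 [Q2 n]] - [Q0 [Q0 [Q1 [Q2 n]]] - [Q1 [Q2 n]]]] - [Q1 [Q2 n]]]
  [Q0 [Q0 [Q0 [Q1 [Q2 n]] - [Q0 [Q1 [Q2 n]]]] - [Q1 [Q2 n]]] - [Q1 [Q2 n]]]
  [Q0 [Q0 [Q0 [Q0 [Q1 [Q2 n]]] - [Q1 [Q2 n]]] - [Q1 [Q2 n]]] - [Q1 [Q2 n]]]

8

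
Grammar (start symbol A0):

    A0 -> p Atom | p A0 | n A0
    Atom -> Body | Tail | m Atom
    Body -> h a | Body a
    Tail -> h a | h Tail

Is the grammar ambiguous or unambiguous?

Witness: p h a

Derivation 1: A0 ⇒ p Atom ⇒ p Body ⇒ p h a
Derivation 2: A0 ⇒ p Atom ⇒ p Tail ⇒ p h a

Two distinct leftmost derivations for the same string.

Ambiguous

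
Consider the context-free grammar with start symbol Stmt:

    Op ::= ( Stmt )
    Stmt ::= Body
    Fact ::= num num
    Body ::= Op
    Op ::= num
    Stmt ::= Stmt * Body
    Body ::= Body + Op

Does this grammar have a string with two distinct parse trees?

(Fact is unreachable from Stmt, so its rules don't affect L(Stmt).) This is a standard precedence ladder (Stmt over Body over Op), with each level left-recursive on its own operator ('*' at Stmt, '+' at Body). That structure is LR(1), hence unambiguous.

Unambiguous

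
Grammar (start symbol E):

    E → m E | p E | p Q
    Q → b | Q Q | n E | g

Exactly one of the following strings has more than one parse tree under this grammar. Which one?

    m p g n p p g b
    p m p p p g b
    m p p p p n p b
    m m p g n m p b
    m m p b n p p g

m p g n p p g b: 3 trees
p m p p p g b: 1 tree
m p p p p n p b: 1 tree
m m p g n m p b: 1 tree
m m p b n p p g: 1 tree

m p g n p p g b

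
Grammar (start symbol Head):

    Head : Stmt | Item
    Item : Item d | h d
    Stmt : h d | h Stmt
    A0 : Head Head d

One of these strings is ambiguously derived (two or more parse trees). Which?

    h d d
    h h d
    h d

h d

h d d: 1 tree
h h d: 1 tree
h d: 2 trees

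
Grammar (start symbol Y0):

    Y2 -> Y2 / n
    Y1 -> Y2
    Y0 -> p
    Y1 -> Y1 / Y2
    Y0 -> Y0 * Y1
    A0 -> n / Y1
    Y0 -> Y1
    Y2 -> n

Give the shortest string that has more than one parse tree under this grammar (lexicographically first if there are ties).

length 1: no string has ≥2 trees
length 3: n / n has 2 parse trees

Two derivations of n / n:
  Y0 ⇒ Y1 ⇒ Y2 ⇒ Y2 / n ⇒ n / n
  Y0 ⇒ Y1 ⇒ Y1 / Y2 ⇒ Y2 / Y2 ⇒ n / Y2 ⇒ n / n

n / n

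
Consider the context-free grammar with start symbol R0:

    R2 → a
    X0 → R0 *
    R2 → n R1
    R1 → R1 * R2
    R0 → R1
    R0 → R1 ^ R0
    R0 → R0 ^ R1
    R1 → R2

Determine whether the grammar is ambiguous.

Witness: a ^ a

Derivation 1: R0 ⇒ R1 ^ R0 ⇒ R2 ^ R0 ⇒ a ^ R0 ⇒ a ^ R1 ⇒ a ^ R2 ⇒ a ^ a
Derivation 2: R0 ⇒ R0 ^ R1 ⇒ R1 ^ R1 ⇒ R2 ^ R1 ⇒ a ^ R1 ⇒ a ^ R2 ⇒ a ^ a

Two distinct leftmost derivations for the same string.

Ambiguous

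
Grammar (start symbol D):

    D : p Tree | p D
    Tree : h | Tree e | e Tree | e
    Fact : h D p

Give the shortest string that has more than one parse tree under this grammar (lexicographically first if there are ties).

length 2: no string has ≥2 trees
length 3: p e e has 2 parse trees

Two derivations of p e e:
  D ⇒ p Tree ⇒ p Tree e ⇒ p e e
  D ⇒ p Tree ⇒ p e Tree ⇒ p e e

p e e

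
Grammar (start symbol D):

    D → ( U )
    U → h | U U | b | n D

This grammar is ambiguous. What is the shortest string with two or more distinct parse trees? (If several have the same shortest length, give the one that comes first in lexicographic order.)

( b b b )

length 3: no string has ≥2 trees
length 4: no string has ≥2 trees
length 5: ( b b b ) has 2 parse trees

Two derivations of ( b b b ):
  D ⇒ ( U ) ⇒ ( U U ) ⇒ ( U U U ) ⇒ ( b U U ) ⇒ ( b b U ) ⇒ ( b b b )
  D ⇒ ( U ) ⇒ ( U U ) ⇒ ( b U ) ⇒ ( b U U ) ⇒ ( b b U ) ⇒ ( b b b )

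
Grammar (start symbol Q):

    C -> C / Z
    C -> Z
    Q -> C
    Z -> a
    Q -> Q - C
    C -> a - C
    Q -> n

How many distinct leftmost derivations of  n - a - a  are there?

2

Parse trees for n - a - a:
  [Q [Q n] - [C a - [C [Z a]]]]
  [Q [Q [Q n] - [C [Z a]]] - [C [Z a]]]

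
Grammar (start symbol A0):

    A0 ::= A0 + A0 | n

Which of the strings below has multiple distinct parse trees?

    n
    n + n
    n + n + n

n + n + n

n: 1 tree
n + n: 1 tree
n + n + n: 2 trees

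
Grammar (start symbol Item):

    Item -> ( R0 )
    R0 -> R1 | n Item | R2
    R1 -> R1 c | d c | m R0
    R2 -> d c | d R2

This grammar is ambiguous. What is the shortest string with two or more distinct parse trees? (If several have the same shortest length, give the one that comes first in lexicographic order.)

length 4: ( d c ) has 2 parse trees

Two derivations of ( d c ):
  Item ⇒ ( R0 ) ⇒ ( R1 ) ⇒ ( d c )
  Item ⇒ ( R0 ) ⇒ ( R2 ) ⇒ ( d c )

( d c )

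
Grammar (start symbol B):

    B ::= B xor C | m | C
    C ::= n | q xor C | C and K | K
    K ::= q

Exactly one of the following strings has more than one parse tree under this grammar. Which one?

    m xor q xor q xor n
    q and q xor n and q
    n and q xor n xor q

m xor q xor q xor n: 4 trees
q and q xor n and q: 1 tree
n and q xor n xor q: 1 tree

m xor q xor q xor n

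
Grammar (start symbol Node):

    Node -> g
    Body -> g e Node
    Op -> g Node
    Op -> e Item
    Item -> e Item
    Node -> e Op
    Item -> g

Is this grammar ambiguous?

Unambiguous

(Body is unreachable from Node, so its rules don't affect L(Node).) The reachable rules are right-linear with at most one rule per (nonterminal, next-terminal) pair. Each input token forces the next rule, so parsing is deterministic.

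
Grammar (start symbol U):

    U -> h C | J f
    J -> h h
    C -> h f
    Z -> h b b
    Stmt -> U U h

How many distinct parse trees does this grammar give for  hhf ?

2

Parse trees for hhf:
  [U h [C h f]]
  [U [J h h] f]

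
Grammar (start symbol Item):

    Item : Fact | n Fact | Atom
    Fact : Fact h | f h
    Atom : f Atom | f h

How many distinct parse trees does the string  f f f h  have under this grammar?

Parse trees for f f f h:
  [Item [Atom f [Atom f [Atom f h]]]]

1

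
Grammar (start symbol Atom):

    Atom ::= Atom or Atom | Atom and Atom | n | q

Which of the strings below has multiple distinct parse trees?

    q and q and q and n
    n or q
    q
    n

q and q and q and n

q and q and q and n: 5 trees
n or q: 1 tree
q: 1 tree
n: 1 tree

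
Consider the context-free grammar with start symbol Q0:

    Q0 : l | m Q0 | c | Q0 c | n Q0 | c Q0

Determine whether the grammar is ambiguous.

Witness: c c

Derivation 1: Q0 ⇒ Q0 c ⇒ c c
Derivation 2: Q0 ⇒ c Q0 ⇒ c c

Two distinct leftmost derivations for the same string.

Ambiguous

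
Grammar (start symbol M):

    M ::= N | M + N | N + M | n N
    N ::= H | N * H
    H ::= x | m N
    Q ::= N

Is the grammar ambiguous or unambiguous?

Ambiguous

Witness: x + x

Derivation 1: M ⇒ M + N ⇒ N + N ⇒ H + N ⇒ x + N ⇒ x + H ⇒ x + x
Derivation 2: M ⇒ N + M ⇒ H + M ⇒ x + M ⇒ x + N ⇒ x + H ⇒ x + x

Two distinct leftmost derivations for the same string.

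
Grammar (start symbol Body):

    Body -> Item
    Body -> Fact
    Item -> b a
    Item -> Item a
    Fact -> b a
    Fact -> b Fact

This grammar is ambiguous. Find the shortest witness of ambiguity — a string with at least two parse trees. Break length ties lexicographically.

b a

length 2: b a has 2 parse trees

Two derivations of b a:
  Body ⇒ Item ⇒ b a
  Body ⇒ Fact ⇒ b a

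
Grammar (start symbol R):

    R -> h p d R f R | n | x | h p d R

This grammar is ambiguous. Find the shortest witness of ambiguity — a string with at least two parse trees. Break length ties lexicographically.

length 1: no string has ≥2 trees
length 4: no string has ≥2 trees
length 6: no string has ≥2 trees
length 7: no string has ≥2 trees
length 9: h p d h p d n f n has 2 parse trees

Two derivations of h p d h p d n f n:
  R ⇒ h p d R f R ⇒ h p d h p d R f R ⇒ h p d h p d n f R ⇒ h p d h p d n f n
  R ⇒ h p d R ⇒ h p d h p d R f R ⇒ h p d h p d n f R ⇒ h p d h p d n f n

h p d h p d n f n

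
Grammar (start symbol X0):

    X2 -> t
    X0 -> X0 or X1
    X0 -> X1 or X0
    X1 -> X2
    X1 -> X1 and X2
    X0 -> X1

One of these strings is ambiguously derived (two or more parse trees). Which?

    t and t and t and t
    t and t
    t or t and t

t and t and t and t: 1 tree
t and t: 1 tree
t or t and t: 2 trees

t or t and t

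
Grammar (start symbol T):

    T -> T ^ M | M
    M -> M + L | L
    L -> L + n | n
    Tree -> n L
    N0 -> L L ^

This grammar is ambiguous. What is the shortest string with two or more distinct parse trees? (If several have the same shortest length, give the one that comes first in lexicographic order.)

n + n

length 1: no string has ≥2 trees
length 3: n + n has 2 parse trees

Two derivations of n + n:
  T ⇒ M ⇒ M + L ⇒ L + L ⇒ n + L ⇒ n + n
  T ⇒ M ⇒ L ⇒ L + n ⇒ n + n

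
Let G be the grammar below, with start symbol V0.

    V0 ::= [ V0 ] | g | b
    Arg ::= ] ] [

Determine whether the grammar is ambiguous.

Only V0 is reachable from V0; ignoring the rest: L(V0) is { openⁿ atom closeⁿ : n ≥ 0 }. The bracket depth fixes n, and the derivation is forced at every step.

Unambiguous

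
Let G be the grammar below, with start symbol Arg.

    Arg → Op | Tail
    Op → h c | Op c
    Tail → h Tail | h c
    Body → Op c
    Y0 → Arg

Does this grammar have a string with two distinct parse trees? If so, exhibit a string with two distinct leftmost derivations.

Witness: h c

Derivation 1: Arg ⇒ Op ⇒ h c
Derivation 2: Arg ⇒ Tail ⇒ h c

Two distinct leftmost derivations for the same string.

Ambiguous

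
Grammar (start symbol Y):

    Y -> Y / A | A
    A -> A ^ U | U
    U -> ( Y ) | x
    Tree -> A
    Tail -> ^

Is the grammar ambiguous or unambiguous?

Unambiguous

Only Y, A, U are reachable from Y; ignoring the rest: Y → Y / A | A  ;  A → A ^ U | U  — a left-associative chain with U at the bottom. Each string factors uniquely by precedence.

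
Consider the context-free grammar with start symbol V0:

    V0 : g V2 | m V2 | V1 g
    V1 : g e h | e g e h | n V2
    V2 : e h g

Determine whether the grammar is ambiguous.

Witness: g e h g

Derivation 1: V0 ⇒ g V2 ⇒ g e h g
Derivation 2: V0 ⇒ V1 g ⇒ g e h g

Two distinct leftmost derivations for the same string.

Ambiguous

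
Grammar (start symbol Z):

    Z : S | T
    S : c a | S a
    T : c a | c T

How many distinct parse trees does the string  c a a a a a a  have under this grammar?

Parse trees for c a a a a a a:
  [Z [S [S [S [S [S [S c a] a] a] a] a] a]]

1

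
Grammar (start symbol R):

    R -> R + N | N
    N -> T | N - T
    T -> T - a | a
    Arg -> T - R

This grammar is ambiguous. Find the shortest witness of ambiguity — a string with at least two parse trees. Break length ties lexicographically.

length 1: no string has ≥2 trees
length 3: a - a has 2 parse trees

Two derivations of a - a:
  R ⇒ N ⇒ T ⇒ T - a ⇒ a - a
  R ⇒ N ⇒ N - T ⇒ T - T ⇒ a - T ⇒ a - a

a - a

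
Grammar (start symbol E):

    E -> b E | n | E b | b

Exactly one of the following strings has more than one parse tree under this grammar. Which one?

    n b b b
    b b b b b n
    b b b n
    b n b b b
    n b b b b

n b b b: 1 tree
b b b b b n: 1 tree
b b b n: 1 tree
b n b b b: 4 trees
n b b b b: 1 tree

b n b b b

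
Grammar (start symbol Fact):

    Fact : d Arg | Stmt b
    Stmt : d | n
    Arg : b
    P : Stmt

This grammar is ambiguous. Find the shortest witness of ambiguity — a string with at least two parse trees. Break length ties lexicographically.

length 2: d b has 2 parse trees

Two derivations of d b:
  Fact ⇒ d Arg ⇒ d b
  Fact ⇒ Stmt b ⇒ d b

d b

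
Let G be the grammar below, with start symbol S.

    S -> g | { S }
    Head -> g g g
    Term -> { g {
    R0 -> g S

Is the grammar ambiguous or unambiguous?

Only S is reachable from S; ignoring the rest: Each string is a nest of matched brackets around a single atom. An opening bracket forces the recursive rule; an atom forces the base rule.

Unambiguous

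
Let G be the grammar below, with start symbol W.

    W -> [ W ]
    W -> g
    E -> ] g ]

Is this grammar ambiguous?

Unambiguous

(E is unreachable from W, so its rules don't affect L(W).) Each string is a nest of matched brackets around a single atom. An opening bracket forces the recursive rule; an atom forces the base rule.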